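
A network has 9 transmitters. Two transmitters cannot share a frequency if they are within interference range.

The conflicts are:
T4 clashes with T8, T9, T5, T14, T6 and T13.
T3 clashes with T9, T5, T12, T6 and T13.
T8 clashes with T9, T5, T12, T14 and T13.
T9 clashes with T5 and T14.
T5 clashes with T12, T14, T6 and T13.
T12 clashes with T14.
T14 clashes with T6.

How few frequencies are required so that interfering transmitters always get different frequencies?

5

T4, T8, T9, T5, T14 pairwise conflict, so at least 5 frequencies are needed.
A valid assignment using 5 frequencies: T4=4, T3=2, T8=2, T9=5, T5=1, T12=4, T14=3, T6=5, T13=3. Each listed conflict is separated.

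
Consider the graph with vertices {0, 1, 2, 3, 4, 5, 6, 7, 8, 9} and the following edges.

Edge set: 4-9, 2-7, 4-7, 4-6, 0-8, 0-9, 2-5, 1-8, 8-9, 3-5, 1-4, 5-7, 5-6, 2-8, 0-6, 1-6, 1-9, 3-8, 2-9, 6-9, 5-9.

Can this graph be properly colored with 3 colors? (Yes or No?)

No

1, 4, 6, 9 form a clique, so at least 4 colors are needed.
So 3 colors are not enough.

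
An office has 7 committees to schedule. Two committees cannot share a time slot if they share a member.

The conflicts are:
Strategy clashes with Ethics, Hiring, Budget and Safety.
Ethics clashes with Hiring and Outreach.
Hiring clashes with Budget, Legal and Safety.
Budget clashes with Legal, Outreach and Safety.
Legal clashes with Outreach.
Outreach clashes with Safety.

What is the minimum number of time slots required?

Strategy, Hiring, Budget, Safety all conflict with each other, so at least 4 time slots are needed.
4 time slots suffice: time slot 1 → {Ethics, Budget}; time slot 2 → {Hiring, Outreach}; time slot 3 → {Strategy, Legal}; time slot 4 → {Safety}. No two conflicting committees share a time slot.

4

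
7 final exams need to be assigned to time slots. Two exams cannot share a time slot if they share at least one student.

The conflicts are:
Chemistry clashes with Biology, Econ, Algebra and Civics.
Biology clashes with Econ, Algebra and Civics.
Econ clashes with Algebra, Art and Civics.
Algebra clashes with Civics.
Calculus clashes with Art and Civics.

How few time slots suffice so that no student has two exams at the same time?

Chemistry, Biology, Econ, Algebra, Civics pairwise conflict, so at least 5 time slots are needed.
A valid assignment using 5 time slots: Chemistry=5, Biology=3, Econ=2, Algebra=4, Calculus=2, Art=1, Civics=1. Every pair that conflicts lands in different time slots.

5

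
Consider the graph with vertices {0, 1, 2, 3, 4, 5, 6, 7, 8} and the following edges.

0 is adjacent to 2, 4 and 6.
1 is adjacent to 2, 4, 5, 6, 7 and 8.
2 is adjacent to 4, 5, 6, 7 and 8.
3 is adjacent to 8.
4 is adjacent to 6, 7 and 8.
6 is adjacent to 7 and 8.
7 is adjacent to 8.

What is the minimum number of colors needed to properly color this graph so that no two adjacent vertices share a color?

1, 2, 4, 6, 7, 8 are pairwise adjacent (a clique of size 6), so at least 6 colors are needed.
6 colors suffice: color red → {2, 3}; color blue → {0, 5, 8}; color green → {6}; color yellow → {1}; color purple → {4}; color orange → {7}. No two adjacent vertices share a color.

6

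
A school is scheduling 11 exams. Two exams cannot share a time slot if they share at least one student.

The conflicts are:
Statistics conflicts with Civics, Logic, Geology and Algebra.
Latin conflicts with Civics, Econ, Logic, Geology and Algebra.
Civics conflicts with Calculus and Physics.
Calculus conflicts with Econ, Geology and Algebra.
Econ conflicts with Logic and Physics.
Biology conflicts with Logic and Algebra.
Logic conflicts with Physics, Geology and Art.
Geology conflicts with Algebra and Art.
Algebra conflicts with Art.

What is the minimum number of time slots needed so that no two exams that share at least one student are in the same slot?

Econ, Logic, Physics all conflict with each other, so at least 3 time slots are needed.
3 time slots suffice: time slot 1 → {Civics, Logic, Algebra}; time slot 2 → {Econ, Biology, Geology}; time slot 3 → {Statistics, Latin, Calculus, Physics, Art}. Every pair that conflicts lands in different time slots.

3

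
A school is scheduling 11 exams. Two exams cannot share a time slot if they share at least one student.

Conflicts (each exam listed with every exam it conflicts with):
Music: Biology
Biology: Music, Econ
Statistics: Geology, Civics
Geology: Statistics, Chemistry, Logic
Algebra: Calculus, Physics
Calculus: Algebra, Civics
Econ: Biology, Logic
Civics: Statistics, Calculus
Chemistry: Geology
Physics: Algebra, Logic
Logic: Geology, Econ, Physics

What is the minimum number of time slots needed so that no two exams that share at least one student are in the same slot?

3

The cycle Calculus-Civics-Statistics-Geology-Logic-Physics-Algebra-Calculus has odd length 7, so it cannot be 2-colored; at least 3 time slots are needed.
3 time slots suffice: time slot 1 → {Biology, Statistics, Algebra, Chemistry, Logic}; time slot 2 → {Music, Geology, Econ, Civics, Physics}; time slot 3 → {Calculus}. Every pair that conflicts lands in different time slots.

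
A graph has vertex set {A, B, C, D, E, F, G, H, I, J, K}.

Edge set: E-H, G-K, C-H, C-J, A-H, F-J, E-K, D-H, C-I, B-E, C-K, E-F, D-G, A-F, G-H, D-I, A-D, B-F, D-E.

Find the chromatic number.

D, E, H are mutually adjacent, so at least 3 colors are needed.
A valid assignment using 3 colors: A=red, B=green, C=red, D=blue, E=red, F=blue, G=red, H=green, I=green, J=green, K=blue. Every edge joins two different colors.

3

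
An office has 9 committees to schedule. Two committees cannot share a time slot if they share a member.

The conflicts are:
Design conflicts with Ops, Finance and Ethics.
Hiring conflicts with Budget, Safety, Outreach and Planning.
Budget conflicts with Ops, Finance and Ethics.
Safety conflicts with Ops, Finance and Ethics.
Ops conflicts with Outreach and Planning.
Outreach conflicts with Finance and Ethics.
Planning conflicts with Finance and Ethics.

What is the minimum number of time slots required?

Outreach and Finance conflict, so at least 2 time slots are needed.
2 time slots suffice: Design=2, Hiring=1, Budget=2, Safety=2, Ops=1, Outreach=2, Planning=2, Finance=1, Ethics=1. Every pair that conflicts lands in different time slots.

2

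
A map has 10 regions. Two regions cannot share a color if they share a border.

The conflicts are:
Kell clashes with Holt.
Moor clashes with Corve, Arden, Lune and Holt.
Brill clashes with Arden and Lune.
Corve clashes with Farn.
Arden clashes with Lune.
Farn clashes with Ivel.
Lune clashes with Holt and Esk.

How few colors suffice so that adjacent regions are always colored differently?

Moor, Arden, Lune are mutually in conflict, so at least 3 colors are needed.
3 colors suffice: color 1 → {Kell, Corve, Ivel, Lune}; color 2 → {Moor, Brill, Farn, Esk}; color 3 → {Arden, Holt}. Every pair that conflicts lands in different colors.

3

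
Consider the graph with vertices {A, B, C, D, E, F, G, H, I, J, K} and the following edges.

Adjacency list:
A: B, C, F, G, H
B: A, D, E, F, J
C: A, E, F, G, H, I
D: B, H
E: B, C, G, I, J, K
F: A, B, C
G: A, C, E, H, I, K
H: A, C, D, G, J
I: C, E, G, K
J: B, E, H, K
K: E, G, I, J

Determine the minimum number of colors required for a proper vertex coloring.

4

C, E, G, I form a clique, so at least 4 colors are needed.
4 colors suffice: color red → {B, C, K}; color blue → {D, F, G, J}; color green → {E, H}; color yellow → {A, I}. No two adjacent vertices share a color.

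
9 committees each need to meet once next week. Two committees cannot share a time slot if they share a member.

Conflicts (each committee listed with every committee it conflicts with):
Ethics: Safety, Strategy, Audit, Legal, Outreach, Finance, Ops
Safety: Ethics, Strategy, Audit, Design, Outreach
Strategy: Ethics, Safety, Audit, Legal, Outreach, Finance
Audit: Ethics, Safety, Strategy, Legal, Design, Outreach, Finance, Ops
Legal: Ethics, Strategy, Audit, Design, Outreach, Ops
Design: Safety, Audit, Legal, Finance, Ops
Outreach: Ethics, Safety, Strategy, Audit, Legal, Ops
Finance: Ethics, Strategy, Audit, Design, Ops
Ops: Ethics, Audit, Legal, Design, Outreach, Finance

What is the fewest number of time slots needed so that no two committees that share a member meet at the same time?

5

Ethics, Strategy, Audit, Legal, Outreach are mutually in conflict, so at least 5 time slots are needed.
5 time slots suffice: time slot 1 → {Audit}; time slot 2 → {Ethics, Design}; time slot 3 → {Strategy, Ops}; time slot 4 → {Safety, Legal, Finance}; time slot 5 → {Outreach}. Each listed conflict is separated.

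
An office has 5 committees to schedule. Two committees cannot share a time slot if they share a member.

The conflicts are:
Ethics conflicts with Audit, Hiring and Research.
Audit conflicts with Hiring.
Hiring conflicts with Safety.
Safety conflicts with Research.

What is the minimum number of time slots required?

3

Ethics, Audit, Hiring pairwise conflict, so at least 3 time slots are needed.
3 time slots suffice: time slot 1 → {Hiring, Research}; time slot 2 → {Ethics, Safety}; time slot 3 → {Audit}. No two conflicting committees share a time slot.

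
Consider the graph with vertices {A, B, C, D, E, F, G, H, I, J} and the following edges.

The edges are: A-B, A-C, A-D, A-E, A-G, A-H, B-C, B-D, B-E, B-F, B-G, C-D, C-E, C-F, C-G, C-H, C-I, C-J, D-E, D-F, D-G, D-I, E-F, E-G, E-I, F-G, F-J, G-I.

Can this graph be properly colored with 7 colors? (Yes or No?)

The chromatic number is 6. A, B, C, D, E, G form a clique, so at least 6 colors are needed.
6 colors suffice: color 1 → {C}; color 2 → {E, H, J}; color 3 → {D}; color 4 → {G}; color 5 → {B, I}; color 6 → {A, F}.
Since 7 ≥ 6, a proper 7-coloring certainly exists.

Yes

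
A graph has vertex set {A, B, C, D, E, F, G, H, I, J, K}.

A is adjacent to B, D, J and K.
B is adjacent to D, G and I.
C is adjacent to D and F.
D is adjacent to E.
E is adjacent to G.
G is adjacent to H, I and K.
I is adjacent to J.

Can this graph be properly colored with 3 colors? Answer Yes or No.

Yes

The chromatic number is 3. A, B, D form a triangle, so at least 3 colors are needed.
3 colors suffice: A=green, B=blue, C=blue, D=red, E=blue, F=red, G=red, H=blue, I=green, J=red, K=blue.
That is already a proper 3-coloring.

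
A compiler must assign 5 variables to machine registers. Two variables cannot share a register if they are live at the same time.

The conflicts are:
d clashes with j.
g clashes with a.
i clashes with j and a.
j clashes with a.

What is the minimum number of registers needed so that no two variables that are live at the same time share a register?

i, j, a are mutually in conflict, so at least 3 registers are needed.
3 registers suffice: register 1 → {g, j}; register 2 → {d, a}; register 3 → {i}. Each listed conflict is separated.

3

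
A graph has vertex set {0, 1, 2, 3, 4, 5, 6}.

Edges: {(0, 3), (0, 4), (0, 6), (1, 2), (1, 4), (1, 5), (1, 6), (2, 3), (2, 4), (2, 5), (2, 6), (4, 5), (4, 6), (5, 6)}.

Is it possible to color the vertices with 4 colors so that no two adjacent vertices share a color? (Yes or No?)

No

1, 2, 4, 5, 6 are mutually adjacent (a clique of size 5), so at least 5 colors are needed.
So 4 colors are not enough.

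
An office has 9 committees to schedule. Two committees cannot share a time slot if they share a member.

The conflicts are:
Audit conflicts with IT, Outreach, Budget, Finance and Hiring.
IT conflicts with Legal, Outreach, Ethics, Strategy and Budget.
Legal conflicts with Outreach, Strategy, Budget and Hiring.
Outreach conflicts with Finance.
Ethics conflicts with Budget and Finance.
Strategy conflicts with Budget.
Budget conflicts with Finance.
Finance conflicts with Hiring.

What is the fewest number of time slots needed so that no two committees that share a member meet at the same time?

IT, Legal, Strategy, Budget all conflict with each other, so at least 4 time slots are needed.
Using 4 time slots: Audit=3, IT=1, Legal=3, Outreach=2, Ethics=3, Strategy=4, Budget=2, Finance=1, Hiring=2. Each listed conflict is separated.

4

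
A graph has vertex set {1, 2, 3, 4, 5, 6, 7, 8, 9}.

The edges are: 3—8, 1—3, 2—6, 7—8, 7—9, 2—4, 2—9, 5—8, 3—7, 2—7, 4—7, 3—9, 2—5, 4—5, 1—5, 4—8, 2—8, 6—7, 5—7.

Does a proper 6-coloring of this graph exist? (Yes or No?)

The chromatic number is 5. 2, 4, 5, 7, 8 are pairwise adjacent (a clique of size 5), so at least 5 colors are needed.
5 colors suffice: color red → {1, 7}; color blue → {2, 3}; color green → {5, 6, 9}; color yellow → {8}; color purple → {4}.
Since 6 ≥ 5, a proper 6-coloring certainly exists.

Yes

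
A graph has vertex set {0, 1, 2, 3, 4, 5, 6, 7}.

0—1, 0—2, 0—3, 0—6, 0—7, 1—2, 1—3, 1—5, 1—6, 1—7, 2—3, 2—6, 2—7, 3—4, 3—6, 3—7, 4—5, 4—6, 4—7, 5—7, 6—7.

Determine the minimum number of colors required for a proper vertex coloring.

6

0, 1, 2, 3, 6, 7 are pairwise adjacent (a clique of size 6), so at least 6 colors are needed.
A valid assignment using 6 colors: 0=purple, 1=green, 2=orange, 3=blue, 4=green, 5=blue, 6=yellow, 7=red. No two adjacent vertices share a color.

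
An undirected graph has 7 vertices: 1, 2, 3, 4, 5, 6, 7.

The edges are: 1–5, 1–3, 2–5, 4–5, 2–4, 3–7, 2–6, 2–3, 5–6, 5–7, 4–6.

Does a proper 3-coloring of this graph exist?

2, 4, 5, 6 are mutually adjacent (a clique of size 4), so at least 4 colors are needed.
So 3 colors are not enough.

No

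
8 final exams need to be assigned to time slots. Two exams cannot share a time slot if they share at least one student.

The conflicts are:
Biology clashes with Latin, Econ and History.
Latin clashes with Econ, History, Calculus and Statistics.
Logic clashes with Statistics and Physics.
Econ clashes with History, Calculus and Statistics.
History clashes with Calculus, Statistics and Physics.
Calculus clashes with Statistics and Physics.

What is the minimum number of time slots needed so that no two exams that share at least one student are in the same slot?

5

Latin, Econ, History, Calculus, Statistics are mutually in conflict, so at least 5 time slots are needed.
5 time slots suffice: time slot 1 → {Logic, History}; time slot 2 → {Latin, Physics}; time slot 3 → {Biology, Statistics}; time slot 4 → {Econ}; time slot 5 → {Calculus}. Every pair that conflicts lands in different time slots.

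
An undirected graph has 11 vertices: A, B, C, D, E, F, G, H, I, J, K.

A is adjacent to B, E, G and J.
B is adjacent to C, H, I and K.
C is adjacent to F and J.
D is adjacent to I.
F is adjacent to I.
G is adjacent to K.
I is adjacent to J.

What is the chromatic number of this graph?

2

A and J are adjacent, so at least 2 colors are needed.
A valid assignment using 2 colors: A=2, B=1, C=2, D=1, E=1, F=1, G=1, H=2, I=2, J=1, K=2. No two adjacent vertices share a color.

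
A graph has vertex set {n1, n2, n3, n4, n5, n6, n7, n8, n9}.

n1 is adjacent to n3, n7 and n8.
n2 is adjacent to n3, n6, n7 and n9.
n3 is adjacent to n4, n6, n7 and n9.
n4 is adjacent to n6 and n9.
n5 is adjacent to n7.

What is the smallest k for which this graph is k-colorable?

n3, n4, n9 are pairwise adjacent, so at least 3 colors are needed.
A valid assignment using 3 colors: n1=blue, n2=blue, n3=red, n4=blue, n5=red, n6=green, n7=green, n8=red, n9=green. Each edge has distinct colors on its endpoints.

3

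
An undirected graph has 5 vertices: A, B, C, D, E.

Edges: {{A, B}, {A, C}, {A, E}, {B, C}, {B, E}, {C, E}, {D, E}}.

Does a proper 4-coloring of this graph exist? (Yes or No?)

The chromatic number is 4. A, B, C, E are mutually adjacent (a clique of size 4), so at least 4 colors are needed.
A valid assignment using 4 colors: A=green, B=blue, C=yellow, D=blue, E=red.
That is already a proper 4-coloring.

Yes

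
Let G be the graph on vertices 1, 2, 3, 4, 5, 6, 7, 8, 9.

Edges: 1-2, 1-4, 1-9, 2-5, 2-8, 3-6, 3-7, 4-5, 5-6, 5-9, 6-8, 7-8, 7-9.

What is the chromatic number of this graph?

3

The cycle 7-8-2-1-9-7 has odd length 5, so it cannot be 2-colored; at least 3 colors are needed.
One proper 3-coloring: 1=a, 2=b, 3=c, 4=b, 5=a, 6=b, 7=a, 8=c, 9=b. No two adjacent vertices share a color.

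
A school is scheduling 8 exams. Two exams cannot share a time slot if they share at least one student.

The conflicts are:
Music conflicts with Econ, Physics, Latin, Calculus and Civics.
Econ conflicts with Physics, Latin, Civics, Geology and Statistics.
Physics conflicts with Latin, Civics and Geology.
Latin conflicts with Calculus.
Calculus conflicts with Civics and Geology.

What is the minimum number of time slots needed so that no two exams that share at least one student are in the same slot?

Music, Econ, Physics, Civics pairwise conflict, so at least 4 time slots are needed.
Using 4 time slots: Music=2, Econ=1, Physics=3, Latin=4, Calculus=1, Civics=4, Geology=2, Statistics=2. No two conflicting exams share a time slot.

4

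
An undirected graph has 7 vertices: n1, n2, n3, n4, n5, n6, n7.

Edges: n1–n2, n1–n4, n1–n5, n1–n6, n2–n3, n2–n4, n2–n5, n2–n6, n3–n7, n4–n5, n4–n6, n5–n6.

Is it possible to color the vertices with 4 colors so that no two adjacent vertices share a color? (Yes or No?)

n1, n2, n4, n5, n6 are pairwise adjacent (a clique of size 5), so at least 5 colors are needed.
So 4 colors are not enough.

No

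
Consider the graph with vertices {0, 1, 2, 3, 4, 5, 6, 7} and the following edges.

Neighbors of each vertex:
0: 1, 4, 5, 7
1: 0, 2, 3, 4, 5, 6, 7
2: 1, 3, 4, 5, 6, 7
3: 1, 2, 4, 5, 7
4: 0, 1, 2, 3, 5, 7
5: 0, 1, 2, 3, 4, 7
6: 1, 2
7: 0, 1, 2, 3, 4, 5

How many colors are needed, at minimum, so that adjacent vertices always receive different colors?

6

1, 2, 3, 4, 5, 7 form a clique, so at least 6 colors are needed.
6 colors suffice: color red → {1}; color blue → {4, 6}; color green → {5}; color yellow → {7}; color purple → {0, 2}; color orange → {3}. Every edge joins two different colors.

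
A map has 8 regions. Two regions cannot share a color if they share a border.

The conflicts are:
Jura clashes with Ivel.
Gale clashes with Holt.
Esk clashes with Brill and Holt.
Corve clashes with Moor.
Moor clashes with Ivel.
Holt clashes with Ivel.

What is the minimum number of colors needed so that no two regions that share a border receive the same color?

Jura and Ivel conflict, so at least 2 colors are needed.
2 colors suffice: color 1 → {Jura, Brill, Moor, Holt}; color 2 → {Gale, Esk, Corve, Ivel}. No two conflicting regions share a color.

2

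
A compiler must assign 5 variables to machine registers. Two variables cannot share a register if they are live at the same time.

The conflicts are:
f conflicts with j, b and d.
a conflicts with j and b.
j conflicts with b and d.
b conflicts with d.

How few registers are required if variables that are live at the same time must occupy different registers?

4

f, j, b, d are mutually in conflict, so at least 4 registers are needed.
Using 4 registers: f=4, a=3, j=1, b=2, d=3. No two conflicting variables share a register.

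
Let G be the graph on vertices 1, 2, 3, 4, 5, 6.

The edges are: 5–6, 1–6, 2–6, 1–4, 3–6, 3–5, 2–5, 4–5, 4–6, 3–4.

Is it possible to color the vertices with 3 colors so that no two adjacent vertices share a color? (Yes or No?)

No

3, 4, 5, 6 form a clique, so at least 4 colors are needed.
So 3 colors are not enough.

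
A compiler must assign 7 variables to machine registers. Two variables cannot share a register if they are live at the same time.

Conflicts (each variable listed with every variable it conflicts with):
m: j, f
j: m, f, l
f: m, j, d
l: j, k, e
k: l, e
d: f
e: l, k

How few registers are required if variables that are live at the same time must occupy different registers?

m, j, f pairwise conflict, so at least 3 registers are needed.
3 registers suffice: m=3, j=2, f=1, l=1, k=3, d=2, e=2. No two conflicting variables share a register.

3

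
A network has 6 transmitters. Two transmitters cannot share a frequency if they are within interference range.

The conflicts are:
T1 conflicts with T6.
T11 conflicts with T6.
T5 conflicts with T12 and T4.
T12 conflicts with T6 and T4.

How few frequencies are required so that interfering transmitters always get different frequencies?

3

T5, T12, T4 pairwise conflict, so at least 3 frequencies are needed.
A valid assignment using 3 frequencies: T1=2, T11=2, T5=3, T12=2, T6=1, T4=1. No two conflicting transmitters share a frequency.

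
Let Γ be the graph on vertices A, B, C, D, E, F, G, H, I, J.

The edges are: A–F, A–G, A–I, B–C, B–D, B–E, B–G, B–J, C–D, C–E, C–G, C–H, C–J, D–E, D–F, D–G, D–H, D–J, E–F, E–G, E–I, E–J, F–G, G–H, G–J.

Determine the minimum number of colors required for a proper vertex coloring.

6

B, C, D, E, G, J are mutually adjacent (a clique of size 6), so at least 6 colors are needed.
6 colors suffice: A=2, B=6, C=4, D=3, E=2, F=4, G=1, H=2, I=1, J=5. No two adjacent vertices share a color.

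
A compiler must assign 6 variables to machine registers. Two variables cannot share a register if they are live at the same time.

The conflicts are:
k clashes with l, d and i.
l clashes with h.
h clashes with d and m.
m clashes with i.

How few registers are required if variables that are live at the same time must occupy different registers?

The cycle h-l-k-i-m-h has odd length 5, so it cannot be 2-colored; at least 3 registers are needed.
3 registers suffice: register 1 → {k, h}; register 2 → {l, d, m}; register 3 → {i}. No two conflicting variables share a register.

3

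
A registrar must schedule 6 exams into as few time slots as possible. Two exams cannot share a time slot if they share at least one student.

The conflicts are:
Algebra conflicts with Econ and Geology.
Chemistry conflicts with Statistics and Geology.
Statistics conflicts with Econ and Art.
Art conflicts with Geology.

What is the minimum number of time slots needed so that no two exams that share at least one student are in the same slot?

3

The cycle Algebra-Geology-Chemistry-Statistics-Econ-Algebra has odd length 5, so it cannot be 2-colored; at least 3 time slots are needed.
Using 3 time slots: Algebra=2, Chemistry=2, Statistics=1, Econ=3, Art=2, Geology=1. Each listed conflict is separated.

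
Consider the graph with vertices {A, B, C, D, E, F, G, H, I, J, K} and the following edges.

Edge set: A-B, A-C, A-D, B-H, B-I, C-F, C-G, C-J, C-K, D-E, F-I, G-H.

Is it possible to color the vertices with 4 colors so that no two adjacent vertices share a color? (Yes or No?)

Yes

The chromatic number is 3. The cycle B-A-C-G-H-B has odd length 5, so it cannot be 2-colored; at least 3 colors are needed.
3 colors suffice: color 1 → {B, C, D}; color 2 → {A, E, G, I, J, K}; color 3 → {F, H}.
Since 4 ≥ 3, a proper 4-coloring certainly exists.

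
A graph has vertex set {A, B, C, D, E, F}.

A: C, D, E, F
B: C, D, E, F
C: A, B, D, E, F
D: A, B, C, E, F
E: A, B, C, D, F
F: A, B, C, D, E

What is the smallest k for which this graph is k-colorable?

5

A, C, D, E, F are pairwise adjacent (a clique of size 5), so at least 5 colors are needed.
A valid assignment using 5 colors: A=5, B=5, C=1, D=2, E=4, F=3. No two adjacent vertices share a color.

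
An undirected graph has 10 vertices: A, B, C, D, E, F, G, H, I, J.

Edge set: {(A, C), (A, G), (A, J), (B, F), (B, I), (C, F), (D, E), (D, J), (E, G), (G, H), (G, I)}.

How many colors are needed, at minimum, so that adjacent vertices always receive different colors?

The cycle J-A-G-E-D-J has odd length 5, so it cannot be 2-colored; at least 3 colors are needed.
3 colors suffice: color 1 → {B, C, D, G}; color 2 → {A, E, F, H, I}; color 3 → {J}. No two adjacent vertices share a color.

3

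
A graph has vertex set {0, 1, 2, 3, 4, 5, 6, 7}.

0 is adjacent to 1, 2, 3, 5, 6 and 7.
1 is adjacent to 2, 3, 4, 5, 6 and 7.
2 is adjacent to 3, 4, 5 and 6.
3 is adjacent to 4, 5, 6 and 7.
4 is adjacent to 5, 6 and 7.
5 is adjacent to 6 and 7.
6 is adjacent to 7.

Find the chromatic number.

6

1, 2, 3, 4, 5, 6 are pairwise adjacent (a clique of size 6), so at least 6 colors are needed.
6 colors suffice: 0=purple, 1=yellow, 2=orange, 3=green, 4=purple, 5=red, 6=blue, 7=orange. Each edge has distinct colors on its endpoints.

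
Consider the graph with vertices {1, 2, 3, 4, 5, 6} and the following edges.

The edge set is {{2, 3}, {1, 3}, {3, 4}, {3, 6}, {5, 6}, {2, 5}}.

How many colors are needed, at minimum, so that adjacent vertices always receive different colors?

2

1 and 3 are adjacent, so at least 2 colors are needed.
A valid assignment using 2 colors: 1=blue, 2=blue, 3=red, 4=blue, 5=red, 6=blue. Every edge joins two different colors.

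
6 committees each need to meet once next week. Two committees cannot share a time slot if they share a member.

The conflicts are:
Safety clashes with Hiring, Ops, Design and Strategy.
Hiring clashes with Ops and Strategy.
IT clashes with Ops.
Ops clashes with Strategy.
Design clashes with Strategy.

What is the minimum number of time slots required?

4

Safety, Hiring, Ops, Strategy are mutually in conflict, so at least 4 time slots are needed.
4 time slots suffice: Safety=1, Hiring=4, IT=1, Ops=3, Design=3, Strategy=2. Every pair that conflicts lands in different time slots.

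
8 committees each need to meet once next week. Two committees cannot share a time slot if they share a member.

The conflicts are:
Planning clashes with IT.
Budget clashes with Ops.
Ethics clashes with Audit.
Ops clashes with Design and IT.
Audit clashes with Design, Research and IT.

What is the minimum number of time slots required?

2

Audit and Design conflict, so at least 2 time slots are needed.
Using 2 time slots: Planning=1, Budget=2, Ethics=2, Ops=1, Audit=1, Design=2, Research=2, IT=2. Every pair that conflicts lands in different time slots.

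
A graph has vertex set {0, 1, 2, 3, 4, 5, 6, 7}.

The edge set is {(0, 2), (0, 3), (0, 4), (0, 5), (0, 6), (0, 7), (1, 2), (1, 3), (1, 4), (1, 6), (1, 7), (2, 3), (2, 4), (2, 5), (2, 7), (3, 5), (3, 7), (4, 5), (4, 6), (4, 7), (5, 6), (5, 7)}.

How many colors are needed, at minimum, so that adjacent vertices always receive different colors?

5

0, 2, 4, 5, 7 form a clique, so at least 5 colors are needed.
One proper 5-coloring: 0=a, 1=a, 2=c, 3=e, 4=e, 5=b, 6=c, 7=d. Every edge joins two different colors.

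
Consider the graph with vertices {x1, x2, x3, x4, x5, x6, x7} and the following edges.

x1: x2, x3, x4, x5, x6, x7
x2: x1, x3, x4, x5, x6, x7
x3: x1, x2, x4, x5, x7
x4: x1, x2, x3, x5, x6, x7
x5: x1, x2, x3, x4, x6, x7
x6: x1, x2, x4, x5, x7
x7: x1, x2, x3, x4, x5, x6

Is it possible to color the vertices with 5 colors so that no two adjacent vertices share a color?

No

x1, x2, x4, x5, x6, x7 are mutually adjacent (a clique of size 6), so at least 6 colors are needed.
So 5 colors are not enough.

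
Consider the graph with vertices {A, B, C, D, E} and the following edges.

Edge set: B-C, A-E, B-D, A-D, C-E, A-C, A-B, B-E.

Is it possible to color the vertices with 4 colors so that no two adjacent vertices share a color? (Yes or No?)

The chromatic number is 4. A, B, C, E are mutually adjacent (a clique of size 4), so at least 4 colors are needed.
4 colors suffice: A=1, B=2, C=3, D=3, E=4.
That is already a proper 4-coloring.

Yes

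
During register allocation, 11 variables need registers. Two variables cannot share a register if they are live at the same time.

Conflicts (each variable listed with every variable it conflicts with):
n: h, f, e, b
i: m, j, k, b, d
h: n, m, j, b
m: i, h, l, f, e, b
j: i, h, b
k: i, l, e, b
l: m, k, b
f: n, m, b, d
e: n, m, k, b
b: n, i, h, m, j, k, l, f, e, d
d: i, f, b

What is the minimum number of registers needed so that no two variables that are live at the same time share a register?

3

k, l, b pairwise conflict, so at least 3 registers are needed.
3 registers suffice: n=2, i=3, h=3, m=2, j=2, k=2, l=3, f=3, e=3, b=1, d=2. Every pair that conflicts lands in different registers.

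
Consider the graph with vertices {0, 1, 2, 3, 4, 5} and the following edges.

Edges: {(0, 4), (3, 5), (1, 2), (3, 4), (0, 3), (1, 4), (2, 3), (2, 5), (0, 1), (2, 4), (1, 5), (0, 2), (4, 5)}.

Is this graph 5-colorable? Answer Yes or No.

The chromatic number is 4. 0, 1, 2, 4 are mutually adjacent (a clique of size 4), so at least 4 colors are needed.
4 colors suffice: color red → {2}; color blue → {4}; color green → {0, 5}; color yellow → {1, 3}.
Since 5 ≥ 4, a proper 5-coloring certainly exists.

Yes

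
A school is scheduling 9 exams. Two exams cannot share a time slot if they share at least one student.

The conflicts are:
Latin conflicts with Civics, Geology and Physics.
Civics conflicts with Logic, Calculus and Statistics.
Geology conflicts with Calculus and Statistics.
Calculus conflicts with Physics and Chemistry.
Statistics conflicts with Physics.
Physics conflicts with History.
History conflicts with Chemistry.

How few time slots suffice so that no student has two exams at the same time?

Statistics and Physics conflict, so at least 2 time slots are needed.
2 time slots suffice: Latin=1, Civics=2, Geology=2, Logic=1, Calculus=1, Statistics=1, Physics=2, History=1, Chemistry=2. No two conflicting exams share a time slot.

2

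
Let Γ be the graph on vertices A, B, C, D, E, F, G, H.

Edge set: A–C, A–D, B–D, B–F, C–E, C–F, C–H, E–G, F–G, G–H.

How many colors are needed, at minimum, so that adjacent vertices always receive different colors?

3

The cycle D-A-C-F-B-D has odd length 5, so it cannot be 2-colored; at least 3 colors are needed.
3 colors suffice: color red → {B, C, G}; color blue → {A, E, F, H}; color green → {D}. Every edge joins two different colors.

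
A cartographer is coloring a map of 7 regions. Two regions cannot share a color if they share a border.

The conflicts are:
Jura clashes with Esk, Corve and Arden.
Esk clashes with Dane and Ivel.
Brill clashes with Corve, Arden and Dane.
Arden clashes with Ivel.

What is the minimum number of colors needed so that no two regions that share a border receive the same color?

3

The cycle Esk-Ivel-Arden-Brill-Dane-Esk has odd length 5, so it cannot be 2-colored; at least 3 colors are needed.
One proper 3-coloring: Jura=2, Esk=1, Brill=2, Corve=1, Arden=1, Dane=3, Ivel=2. No two conflicting regions share a color.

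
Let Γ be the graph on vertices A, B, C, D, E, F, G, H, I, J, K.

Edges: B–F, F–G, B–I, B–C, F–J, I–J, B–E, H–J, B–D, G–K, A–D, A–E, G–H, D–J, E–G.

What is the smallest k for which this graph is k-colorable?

G and K are adjacent, so at least 2 colors are needed.
A valid assignment using 2 colors: A=red, B=red, C=blue, D=blue, E=blue, F=blue, G=red, H=blue, I=blue, J=red, K=blue. Every edge joins two different colors.

2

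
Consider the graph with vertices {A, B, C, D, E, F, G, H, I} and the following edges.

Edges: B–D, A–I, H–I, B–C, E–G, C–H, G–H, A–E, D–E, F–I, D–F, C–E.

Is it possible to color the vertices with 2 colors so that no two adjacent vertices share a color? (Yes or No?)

The cycle A-E-C-H-I-A has odd length 5, so it cannot be 2-colored; at least 3 colors are needed.
So 2 colors are not enough.

No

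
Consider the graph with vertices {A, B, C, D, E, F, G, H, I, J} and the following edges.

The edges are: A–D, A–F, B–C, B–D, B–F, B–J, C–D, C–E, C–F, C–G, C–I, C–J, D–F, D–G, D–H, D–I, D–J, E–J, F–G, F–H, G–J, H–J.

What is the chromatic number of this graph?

4

B, C, D, F are pairwise adjacent (a clique of size 4), so at least 4 colors are needed.
4 colors suffice: A=blue, B=yellow, C=blue, D=red, E=red, F=green, G=yellow, H=blue, I=green, J=green. No two adjacent vertices share a color.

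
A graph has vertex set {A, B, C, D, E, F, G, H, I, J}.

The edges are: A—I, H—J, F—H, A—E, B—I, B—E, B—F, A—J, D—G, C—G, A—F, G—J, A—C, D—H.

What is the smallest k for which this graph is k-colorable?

2

D and G are adjacent, so at least 2 colors are needed.
2 colors suffice: color 1 → {A, B, G, H}; color 2 → {C, D, E, F, I, J}. No two adjacent vertices share a color.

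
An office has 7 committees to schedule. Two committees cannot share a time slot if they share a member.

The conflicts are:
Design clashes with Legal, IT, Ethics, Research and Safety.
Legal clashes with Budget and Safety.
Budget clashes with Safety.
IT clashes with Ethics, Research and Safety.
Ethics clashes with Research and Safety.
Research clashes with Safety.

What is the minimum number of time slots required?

5

Design, IT, Ethics, Research, Safety all conflict with each other, so at least 5 time slots are needed.
5 time slots suffice: time slot 1 → {Safety}; time slot 2 → {Design, Budget}; time slot 3 → {Legal, IT}; time slot 4 → {Ethics}; time slot 5 → {Research}. Every pair that conflicts lands in different time slots.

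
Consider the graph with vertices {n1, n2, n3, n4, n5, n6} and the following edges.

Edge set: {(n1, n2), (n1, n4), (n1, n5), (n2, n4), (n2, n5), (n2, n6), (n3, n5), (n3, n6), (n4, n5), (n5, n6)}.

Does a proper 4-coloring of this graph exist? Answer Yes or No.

Yes

The chromatic number is 4. n1, n2, n4, n5 are mutually adjacent (a clique of size 4), so at least 4 colors are needed.
One proper 4-coloring: n1=yellow, n2=blue, n3=blue, n4=green, n5=red, n6=green.
That is already a proper 4-coloring.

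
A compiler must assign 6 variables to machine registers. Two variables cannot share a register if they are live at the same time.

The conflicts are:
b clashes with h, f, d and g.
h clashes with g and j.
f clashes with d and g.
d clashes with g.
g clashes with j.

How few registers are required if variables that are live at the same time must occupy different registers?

b, f, d, g pairwise conflict, so at least 4 registers are needed.
4 registers suffice: register 1 → {g}; register 2 → {b, j}; register 3 → {h, d}; register 4 → {f}. No two conflicting variables share a register.

4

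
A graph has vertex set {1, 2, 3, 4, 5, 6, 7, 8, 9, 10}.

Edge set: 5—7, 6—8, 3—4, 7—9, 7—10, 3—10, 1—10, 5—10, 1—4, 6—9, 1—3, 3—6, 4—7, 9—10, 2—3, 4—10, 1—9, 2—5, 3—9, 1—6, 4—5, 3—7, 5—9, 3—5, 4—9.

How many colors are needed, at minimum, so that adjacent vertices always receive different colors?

6

3, 4, 5, 7, 9, 10 are pairwise adjacent (a clique of size 6), so at least 6 colors are needed.
6 colors suffice: color a → {3, 8}; color b → {2, 9}; color c → {1, 5}; color d → {6, 10}; color e → {4}; color f → {7}. Every edge joins two different colors.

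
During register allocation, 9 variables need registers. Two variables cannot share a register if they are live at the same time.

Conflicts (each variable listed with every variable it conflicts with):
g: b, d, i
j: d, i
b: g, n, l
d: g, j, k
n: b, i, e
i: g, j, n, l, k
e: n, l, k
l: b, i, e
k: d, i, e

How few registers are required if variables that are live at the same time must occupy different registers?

g and b conflict, so at least 2 registers are needed.
2 registers suffice: register 1 → {b, d, i, e}; register 2 → {g, j, n, l, k}. Each listed conflict is separated.

2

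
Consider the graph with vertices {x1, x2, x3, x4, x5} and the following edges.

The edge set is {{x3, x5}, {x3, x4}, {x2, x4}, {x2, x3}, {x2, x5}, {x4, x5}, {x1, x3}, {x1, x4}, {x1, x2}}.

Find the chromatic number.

x2, x3, x4, x5 form a clique, so at least 4 colors are needed.
4 colors suffice: color 1 → {x3}; color 2 → {x2}; color 3 → {x4}; color 4 → {x1, x5}. Each edge has distinct colors on its endpoints.

4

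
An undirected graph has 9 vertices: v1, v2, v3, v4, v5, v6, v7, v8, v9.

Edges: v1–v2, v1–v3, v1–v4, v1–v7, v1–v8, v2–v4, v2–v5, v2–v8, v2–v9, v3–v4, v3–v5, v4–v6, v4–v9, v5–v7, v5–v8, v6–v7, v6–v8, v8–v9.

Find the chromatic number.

v2, v8, v9 are mutually adjacent, so at least 3 colors are needed.
A valid assignment using 3 colors: v1=3, v2=2, v3=2, v4=1, v5=3, v6=2, v7=1, v8=1, v9=3. No two adjacent vertices share a color.

3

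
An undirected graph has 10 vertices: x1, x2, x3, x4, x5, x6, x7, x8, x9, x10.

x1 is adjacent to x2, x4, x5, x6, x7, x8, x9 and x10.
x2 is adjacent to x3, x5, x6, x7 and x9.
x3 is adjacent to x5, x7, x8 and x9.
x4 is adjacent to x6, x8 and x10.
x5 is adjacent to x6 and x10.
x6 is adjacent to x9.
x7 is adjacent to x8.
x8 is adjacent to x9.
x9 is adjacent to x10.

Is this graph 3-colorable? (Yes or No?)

No

x1, x2, x6, x9 form a clique, so at least 4 colors are needed.
So 3 colors are not enough.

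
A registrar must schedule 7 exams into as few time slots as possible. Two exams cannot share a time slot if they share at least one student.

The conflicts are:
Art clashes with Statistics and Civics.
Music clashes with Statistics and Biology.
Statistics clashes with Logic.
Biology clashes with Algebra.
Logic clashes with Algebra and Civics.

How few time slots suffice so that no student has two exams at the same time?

The cycle Logic-Statistics-Music-Biology-Algebra-Logic has odd length 5, so it cannot be 2-colored; at least 3 time slots are needed.
3 time slots suffice: time slot 1 → {Art, Music, Logic}; time slot 2 → {Statistics, Algebra, Civics}; time slot 3 → {Biology}. Every pair that conflicts lands in different time slots.

3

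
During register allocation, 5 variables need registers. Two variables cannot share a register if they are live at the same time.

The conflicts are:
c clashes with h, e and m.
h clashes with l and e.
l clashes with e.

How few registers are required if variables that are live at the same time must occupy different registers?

3

c, h, e pairwise conflict, so at least 3 registers are needed.
A valid assignment using 3 registers: c=1, h=3, l=1, e=2, m=2. No two conflicting variables share a register.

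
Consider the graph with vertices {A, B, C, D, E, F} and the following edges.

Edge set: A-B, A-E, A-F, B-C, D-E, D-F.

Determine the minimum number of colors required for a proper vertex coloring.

B and C are adjacent, so at least 2 colors are needed.
One proper 2-coloring: A=red, B=blue, C=red, D=red, E=blue, F=blue. No two adjacent vertices share a color.

2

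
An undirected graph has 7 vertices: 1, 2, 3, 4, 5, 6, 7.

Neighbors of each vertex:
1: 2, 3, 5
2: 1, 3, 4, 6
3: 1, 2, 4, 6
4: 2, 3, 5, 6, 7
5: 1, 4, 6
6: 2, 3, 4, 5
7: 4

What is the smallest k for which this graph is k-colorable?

2, 3, 4, 6 are pairwise adjacent (a clique of size 4), so at least 4 colors are needed.
4 colors suffice: color a → {1, 4}; color b → {2, 5, 7}; color c → {3}; color d → {6}. Every edge joins two different colors.

4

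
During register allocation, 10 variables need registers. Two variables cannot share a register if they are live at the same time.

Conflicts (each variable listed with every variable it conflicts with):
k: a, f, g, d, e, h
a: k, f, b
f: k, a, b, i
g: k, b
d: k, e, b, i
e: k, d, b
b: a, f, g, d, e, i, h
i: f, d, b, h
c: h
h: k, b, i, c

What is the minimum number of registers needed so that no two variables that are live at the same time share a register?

k, d, e all conflict with each other, so at least 3 registers are needed.
A valid assignment using 3 registers: k=1, a=3, f=2, g=2, d=2, e=3, b=1, i=3, c=1, h=2. Each listed conflict is separated.

3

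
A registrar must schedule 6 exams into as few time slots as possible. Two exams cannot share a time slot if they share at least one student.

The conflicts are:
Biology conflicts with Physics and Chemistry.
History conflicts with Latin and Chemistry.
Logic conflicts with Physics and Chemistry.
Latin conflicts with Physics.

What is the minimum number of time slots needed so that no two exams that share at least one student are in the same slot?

The cycle History-Chemistry-Biology-Physics-Latin-History has odd length 5, so it cannot be 2-colored; at least 3 time slots are needed.
Using 3 time slots: Biology=2, History=2, Logic=2, Latin=3, Physics=1, Chemistry=1. Each listed conflict is separated.

3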